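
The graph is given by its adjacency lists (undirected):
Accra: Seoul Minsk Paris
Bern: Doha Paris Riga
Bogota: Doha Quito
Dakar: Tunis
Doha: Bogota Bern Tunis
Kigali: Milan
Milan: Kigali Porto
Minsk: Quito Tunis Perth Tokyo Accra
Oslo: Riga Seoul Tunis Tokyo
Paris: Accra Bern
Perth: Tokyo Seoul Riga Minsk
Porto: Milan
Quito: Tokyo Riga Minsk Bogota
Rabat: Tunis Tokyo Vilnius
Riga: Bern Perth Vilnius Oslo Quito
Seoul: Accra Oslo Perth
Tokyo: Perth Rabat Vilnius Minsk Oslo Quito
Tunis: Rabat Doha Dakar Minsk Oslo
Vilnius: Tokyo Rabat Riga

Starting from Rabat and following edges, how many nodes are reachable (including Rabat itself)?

BFS from Rabat visits: Rabat, Tokyo, Tunis, Vilnius, Minsk, Oslo, Perth, Quito, Dakar, Doha, Riga, Accra, Seoul, Bogota, Bern, Paris
Reachable nodes: 16 of 19 total.

16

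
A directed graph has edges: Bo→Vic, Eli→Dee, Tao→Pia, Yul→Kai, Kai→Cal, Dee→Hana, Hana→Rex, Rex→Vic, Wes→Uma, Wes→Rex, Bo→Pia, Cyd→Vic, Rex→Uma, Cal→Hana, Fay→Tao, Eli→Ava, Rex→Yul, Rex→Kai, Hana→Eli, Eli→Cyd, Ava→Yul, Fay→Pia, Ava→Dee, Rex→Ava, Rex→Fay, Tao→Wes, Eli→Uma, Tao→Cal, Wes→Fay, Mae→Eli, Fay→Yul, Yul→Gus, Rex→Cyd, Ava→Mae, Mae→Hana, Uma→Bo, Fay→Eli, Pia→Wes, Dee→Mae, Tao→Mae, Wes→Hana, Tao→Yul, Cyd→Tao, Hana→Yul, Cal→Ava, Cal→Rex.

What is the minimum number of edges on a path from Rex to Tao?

Level 0: Rex
Level 1: Ava, Cyd, Fay, Kai, Uma, Vic, Yul
Level 2: Bo, Cal, Dee, Eli, Gus, Mae, Pia, Tao
Level 3: Hana, Wes
Tao first appears at level 2.

2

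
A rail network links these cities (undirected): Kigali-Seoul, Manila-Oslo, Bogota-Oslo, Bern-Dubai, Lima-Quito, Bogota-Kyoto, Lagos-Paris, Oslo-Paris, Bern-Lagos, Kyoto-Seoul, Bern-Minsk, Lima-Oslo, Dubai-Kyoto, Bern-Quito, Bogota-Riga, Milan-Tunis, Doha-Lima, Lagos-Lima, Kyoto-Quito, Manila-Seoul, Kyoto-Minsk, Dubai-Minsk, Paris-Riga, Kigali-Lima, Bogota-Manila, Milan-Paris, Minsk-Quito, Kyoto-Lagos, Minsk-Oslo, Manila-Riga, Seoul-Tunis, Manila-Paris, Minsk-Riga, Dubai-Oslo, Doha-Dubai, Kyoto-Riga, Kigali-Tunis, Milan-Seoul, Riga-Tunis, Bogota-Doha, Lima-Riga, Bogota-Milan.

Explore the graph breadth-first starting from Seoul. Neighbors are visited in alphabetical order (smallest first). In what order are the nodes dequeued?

Visit Seoul; enqueue Kigali, Kyoto, Manila, Milan, Tunis → queue [Kigali, Kyoto, Manila, Milan, Tunis]
Visit Kigali; enqueue Lima → queue [Kyoto, Manila, Milan, Tunis, Lima]
Visit Kyoto; enqueue Bogota, Dubai, Lagos, Minsk, Quito, Riga → queue [Manila, Milan, Tunis, Lima, Bogota, Dubai, Lagos, Minsk, Quito, Riga]
Visit Manila; enqueue Oslo, Paris → queue [Milan, Tunis, Lima, Bogota, Dubai, Lagos, Minsk, Quito, Riga, Oslo, Paris]
Visit Milan → queue [Tunis, Lima, Bogota, Dubai, Lagos, Minsk, Quito, Riga, Oslo, Paris]
Visit Tunis → queue [Lima, Bogota, Dubai, Lagos, Minsk, Quito, Riga, Oslo, Paris]
Visit Lima; enqueue Doha → queue [Bogota, Dubai, Lagos, Minsk, Quito, Riga, Oslo, Paris, Doha]
Visit Bogota → queue [Dubai, Lagos, Minsk, Quito, Riga, Oslo, Paris, Doha]
Visit Dubai; enqueue Bern → queue [Lagos, Minsk, Quito, Riga, Oslo, Paris, Doha, Bern]
Visit Lagos → queue [Minsk, Quito, Riga, Oslo, Paris, Doha, Bern]
Visit Minsk → queue [Quito, Riga, Oslo, Paris, Doha, Bern]
Visit Quito → queue [Riga, Oslo, Paris, Doha, Bern]
Visit Riga → queue [Oslo, Paris, Doha, Bern]
Visit Oslo → queue [Paris, Doha, Bern]
Visit Paris → queue [Doha, Bern]
Visit Doha → queue [Bern]
Visit Bern → queue []

Seoul, Kigali, Kyoto, Manila, Milan, Tunis, Lima, Bogota, Dubai, Lagos, Minsk, Quito, Riga, Oslo, Paris, Doha, Bern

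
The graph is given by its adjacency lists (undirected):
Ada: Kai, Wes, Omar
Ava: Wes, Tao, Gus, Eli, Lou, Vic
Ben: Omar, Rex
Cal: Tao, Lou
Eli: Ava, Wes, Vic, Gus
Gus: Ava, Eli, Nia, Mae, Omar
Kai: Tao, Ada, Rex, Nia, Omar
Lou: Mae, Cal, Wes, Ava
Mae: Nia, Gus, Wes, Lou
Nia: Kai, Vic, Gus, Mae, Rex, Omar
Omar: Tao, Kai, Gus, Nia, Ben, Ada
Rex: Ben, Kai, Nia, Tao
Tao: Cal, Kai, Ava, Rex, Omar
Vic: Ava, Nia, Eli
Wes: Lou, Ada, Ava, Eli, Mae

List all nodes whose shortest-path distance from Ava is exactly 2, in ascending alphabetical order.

Ada, Cal, Kai, Mae, Nia, Omar, Rex

Level 0: Ava
Level 1: Eli, Gus, Lou, Tao, Vic, Wes
Level 2: Ada, Cal, Kai, Mae, Nia, Omar, Rex
Level 3: Ben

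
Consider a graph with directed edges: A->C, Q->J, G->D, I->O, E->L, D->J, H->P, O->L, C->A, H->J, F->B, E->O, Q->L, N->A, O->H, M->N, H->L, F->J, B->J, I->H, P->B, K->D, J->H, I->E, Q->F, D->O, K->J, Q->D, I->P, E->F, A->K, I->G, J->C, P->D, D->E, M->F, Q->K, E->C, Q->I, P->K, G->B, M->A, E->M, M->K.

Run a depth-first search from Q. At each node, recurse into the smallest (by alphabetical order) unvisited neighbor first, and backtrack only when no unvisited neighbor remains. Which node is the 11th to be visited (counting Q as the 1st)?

Visit Q
Q → D
D → E
E → C
C → A
A → K
K → J
J → H
H → L
H → P
P → B
E → F
E → M
M → N
E → O
Q → I
I → G

Visit order: Q, D, E, C, A, K, J, H, L, P, B, F, M, N, O, I, G

B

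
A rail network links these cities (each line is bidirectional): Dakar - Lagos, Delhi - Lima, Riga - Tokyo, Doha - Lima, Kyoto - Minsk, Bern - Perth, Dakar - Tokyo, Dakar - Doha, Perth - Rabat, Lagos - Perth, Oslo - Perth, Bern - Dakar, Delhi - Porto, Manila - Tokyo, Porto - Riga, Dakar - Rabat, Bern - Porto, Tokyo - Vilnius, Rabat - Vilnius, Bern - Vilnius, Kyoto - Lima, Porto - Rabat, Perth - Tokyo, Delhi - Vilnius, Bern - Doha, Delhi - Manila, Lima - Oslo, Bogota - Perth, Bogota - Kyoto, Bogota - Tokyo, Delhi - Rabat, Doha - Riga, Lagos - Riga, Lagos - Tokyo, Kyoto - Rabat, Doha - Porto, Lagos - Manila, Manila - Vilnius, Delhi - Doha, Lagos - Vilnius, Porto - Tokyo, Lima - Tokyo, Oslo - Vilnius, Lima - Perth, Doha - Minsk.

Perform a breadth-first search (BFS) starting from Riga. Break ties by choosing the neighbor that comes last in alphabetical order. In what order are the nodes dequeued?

Riga, Tokyo, Porto, Lagos, Doha, Vilnius, Perth, Manila, Lima, Dakar, Bogota, Rabat, Delhi, Bern, Minsk, Oslo, Kyoto

Visit Riga; enqueue Tokyo, Porto, Lagos, Doha → queue [Tokyo, Porto, Lagos, Doha]
Visit Tokyo; enqueue Vilnius, Perth, Manila, Lima, Dakar, Bogota → queue [Porto, Lagos, Doha, Vilnius, Perth, Manila, Lima, Dakar, Bogota]
Visit Porto; enqueue Rabat, Delhi, Bern → queue [Lagos, Doha, Vilnius, Perth, Manila, Lima, Dakar, Bogota, Rabat, Delhi, Bern]
Visit Lagos → queue [Doha, Vilnius, Perth, Manila, Lima, Dakar, Bogota, Rabat, Delhi, Bern]
Visit Doha; enqueue Minsk → queue [Vilnius, Perth, Manila, Lima, Dakar, Bogota, Rabat, Delhi, Bern, Minsk]
Visit Vilnius; enqueue Oslo → queue [Perth, Manila, Lima, Dakar, Bogota, Rabat, Delhi, Bern, Minsk, Oslo]
Visit Perth → queue [Manila, Lima, Dakar, Bogota, Rabat, Delhi, Bern, Minsk, Oslo]
Visit Manila → queue [Lima, Dakar, Bogota, Rabat, Delhi, Bern, Minsk, Oslo]
Visit Lima; enqueue Kyoto → queue [Dakar, Bogota, Rabat, Delhi, Bern, Minsk, Oslo, Kyoto]
Visit Dakar → queue [Bogota, Rabat, Delhi, Bern, Minsk, Oslo, Kyoto]
Visit Bogota → queue [Rabat, Delhi, Bern, Minsk, Oslo, Kyoto]
Visit Rabat → queue [Delhi, Bern, Minsk, Oslo, Kyoto]
Visit Delhi → queue [Bern, Minsk, Oslo, Kyoto]
Visit Bern → queue [Minsk, Oslo, Kyoto]
Visit Minsk → queue [Oslo, Kyoto]
Visit Oslo → queue [Kyoto]
Visit Kyoto → queue []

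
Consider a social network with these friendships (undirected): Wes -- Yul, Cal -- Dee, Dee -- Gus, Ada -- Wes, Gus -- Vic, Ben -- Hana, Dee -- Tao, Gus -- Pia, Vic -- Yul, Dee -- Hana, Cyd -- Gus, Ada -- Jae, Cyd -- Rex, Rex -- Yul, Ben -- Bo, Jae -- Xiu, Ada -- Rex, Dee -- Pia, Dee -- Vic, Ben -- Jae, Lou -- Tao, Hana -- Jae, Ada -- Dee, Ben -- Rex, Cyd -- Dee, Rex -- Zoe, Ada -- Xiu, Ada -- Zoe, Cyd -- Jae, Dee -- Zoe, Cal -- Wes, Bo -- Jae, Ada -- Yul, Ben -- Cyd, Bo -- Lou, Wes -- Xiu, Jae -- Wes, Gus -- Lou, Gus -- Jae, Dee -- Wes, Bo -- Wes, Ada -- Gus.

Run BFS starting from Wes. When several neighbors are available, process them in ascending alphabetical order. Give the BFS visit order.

Wes Ada Bo Cal Dee Jae Xiu Yul Gus Rex Zoe Ben Lou Cyd Hana Pia Tao Vic

Visit Wes; enqueue Ada, Bo, Cal, Dee, Jae, Xiu, Yul → queue [Ada, Bo, Cal, Dee, Jae, Xiu, Yul]
Visit Ada; enqueue Gus, Rex, Zoe → queue [Bo, Cal, Dee, Jae, Xiu, Yul, Gus, Rex, Zoe]
Visit Bo; enqueue Ben, Lou → queue [Cal, Dee, Jae, Xiu, Yul, Gus, Rex, Zoe, Ben, Lou]
Visit Cal → queue [Dee, Jae, Xiu, Yul, Gus, Rex, Zoe, Ben, Lou]
Visit Dee; enqueue Cyd, Hana, Pia, Tao, Vic → queue [Jae, Xiu, Yul, Gus, Rex, Zoe, Ben, Lou, Cyd, Hana, Pia, Tao, Vic]
Visit Jae → queue [Xiu, Yul, Gus, Rex, Zoe, Ben, Lou, Cyd, Hana, Pia, Tao, Vic]
Visit Xiu → queue [Yul, Gus, Rex, Zoe, Ben, Lou, Cyd, Hana, Pia, Tao, Vic]
Visit Yul → queue [Gus, Rex, Zoe, Ben, Lou, Cyd, Hana, Pia, Tao, Vic]
Visit Gus → queue [Rex, Zoe, Ben, Lou, Cyd, Hana, Pia, Tao, Vic]
Visit Rex → queue [Zoe, Ben, Lou, Cyd, Hana, Pia, Tao, Vic]
Visit Zoe → queue [Ben, Lou, Cyd, Hana, Pia, Tao, Vic]
Visit Ben → queue [Lou, Cyd, Hana, Pia, Tao, Vic]
Visit Lou → queue [Cyd, Hana, Pia, Tao, Vic]
Visit Cyd → queue [Hana, Pia, Tao, Vic]
Visit Hana → queue [Pia, Tao, Vic]
Visit Pia → queue [Tao, Vic]
Visit Tao → queue [Vic]
Visit Vic → queue []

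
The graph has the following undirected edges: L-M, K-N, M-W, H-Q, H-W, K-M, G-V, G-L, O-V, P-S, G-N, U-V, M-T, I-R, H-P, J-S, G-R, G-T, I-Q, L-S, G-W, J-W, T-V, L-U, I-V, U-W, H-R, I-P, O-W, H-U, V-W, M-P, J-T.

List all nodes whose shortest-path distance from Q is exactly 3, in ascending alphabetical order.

G, J, L, M, O, S, T

Level 0: Q
Level 1: H, I
Level 2: P, R, U, V, W
Level 3: G, J, L, M, O, S, T
Level 4: K, N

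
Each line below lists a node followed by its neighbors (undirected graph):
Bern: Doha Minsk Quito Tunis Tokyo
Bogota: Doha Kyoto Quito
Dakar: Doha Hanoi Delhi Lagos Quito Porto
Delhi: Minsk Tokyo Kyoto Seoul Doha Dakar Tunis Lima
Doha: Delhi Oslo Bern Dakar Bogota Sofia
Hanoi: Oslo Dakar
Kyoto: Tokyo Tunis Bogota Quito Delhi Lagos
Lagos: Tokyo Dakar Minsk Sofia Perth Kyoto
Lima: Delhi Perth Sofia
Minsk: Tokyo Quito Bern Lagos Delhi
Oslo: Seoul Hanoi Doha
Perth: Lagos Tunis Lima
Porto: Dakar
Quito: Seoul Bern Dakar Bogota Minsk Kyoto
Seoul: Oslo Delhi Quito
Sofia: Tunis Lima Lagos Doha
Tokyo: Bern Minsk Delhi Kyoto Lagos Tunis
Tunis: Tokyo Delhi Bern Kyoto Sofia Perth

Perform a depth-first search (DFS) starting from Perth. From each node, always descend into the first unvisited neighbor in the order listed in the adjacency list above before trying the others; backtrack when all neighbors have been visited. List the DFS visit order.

Perth, Lagos, Tokyo, Bern, Doha, Delhi, Minsk, Quito, Seoul, Oslo, Hanoi, Dakar, Porto, Bogota, Kyoto, Tunis, Sofia, Lima

Visit Perth
Perth → Lagos
Lagos → Tokyo
Tokyo → Bern
Bern → Doha
Doha → Delhi
Delhi → Minsk
Minsk → Quito
Quito → Seoul
Seoul → Oslo
Oslo → Hanoi
Hanoi → Dakar
Dakar → Porto
Quito → Bogota
Bogota → Kyoto
Kyoto → Tunis
Tunis → Sofia
Sofia → Lima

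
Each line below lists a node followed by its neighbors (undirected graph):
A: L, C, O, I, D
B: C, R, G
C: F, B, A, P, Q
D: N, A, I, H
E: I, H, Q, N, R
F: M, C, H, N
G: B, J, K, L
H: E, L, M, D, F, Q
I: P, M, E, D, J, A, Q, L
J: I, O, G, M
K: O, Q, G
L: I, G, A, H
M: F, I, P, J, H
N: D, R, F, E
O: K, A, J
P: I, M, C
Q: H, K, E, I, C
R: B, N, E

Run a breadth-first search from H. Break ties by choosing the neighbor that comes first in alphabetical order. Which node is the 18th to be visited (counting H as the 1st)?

Visit H; enqueue D, E, F, L, M, Q → queue [D, E, F, L, M, Q]
Visit D; enqueue A, I, N → queue [E, F, L, M, Q, A, I, N]
Visit E; enqueue R → queue [F, L, M, Q, A, I, N, R]
Visit F; enqueue C → queue [L, M, Q, A, I, N, R, C]
Visit L; enqueue G → queue [M, Q, A, I, N, R, C, G]
Visit M; enqueue J, P → queue [Q, A, I, N, R, C, G, J, P]
Visit Q; enqueue K → queue [A, I, N, R, C, G, J, P, K]
Visit A; enqueue O → queue [I, N, R, C, G, J, P, K, O]
Visit I → queue [N, R, C, G, J, P, K, O]
Visit N → queue [R, C, G, J, P, K, O]
Visit R; enqueue B → queue [C, G, J, P, K, O, B]
Visit C → queue [G, J, P, K, O, B]
Visit G → queue [J, P, K, O, B]
Visit J → queue [P, K, O, B]
Visit P → queue [K, O, B]
Visit K → queue [O, B]
Visit O → queue [B]
Visit B → queue []

Visit order: H, D, E, F, L, M, Q, A, I, N, R, C, G, J, P, K, O, B

B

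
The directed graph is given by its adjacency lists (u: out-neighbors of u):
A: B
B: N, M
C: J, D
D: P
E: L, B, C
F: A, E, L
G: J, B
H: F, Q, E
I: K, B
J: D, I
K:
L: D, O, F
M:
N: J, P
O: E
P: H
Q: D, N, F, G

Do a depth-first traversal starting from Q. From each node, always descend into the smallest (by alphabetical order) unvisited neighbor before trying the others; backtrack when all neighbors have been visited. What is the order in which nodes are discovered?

Q → D → P → H → E → B → M → N → J → I → K → C → L → F → A → O → G

Visit Q
Q → D
D → P
P → H
H → E
E → B
B → M
B → N
N → J
J → I
I → K
E → C
E → L
L → F
F → A
L → O
Q → G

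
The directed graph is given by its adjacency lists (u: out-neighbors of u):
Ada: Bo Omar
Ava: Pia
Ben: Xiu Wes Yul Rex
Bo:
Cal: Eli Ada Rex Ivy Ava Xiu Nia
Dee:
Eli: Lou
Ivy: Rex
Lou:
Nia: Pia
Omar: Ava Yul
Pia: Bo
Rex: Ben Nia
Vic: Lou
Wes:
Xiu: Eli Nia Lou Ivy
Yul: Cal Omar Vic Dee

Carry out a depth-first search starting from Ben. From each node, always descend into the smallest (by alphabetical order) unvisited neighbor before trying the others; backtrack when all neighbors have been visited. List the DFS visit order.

Visit Ben
Ben → Rex
Rex → Nia
Nia → Pia
Pia → Bo
Ben → Wes
Ben → Xiu
Xiu → Eli
Eli → Lou
Xiu → Ivy
Ben → Yul
Yul → Cal
Cal → Ada
Ada → Omar
Omar → Ava
Yul → Dee
Yul → Vic

Ben → Rex → Nia → Pia → Bo → Wes → Xiu → Eli → Lou → Ivy → Yul → Cal → Ada → Omar → Ava → Dee → Vic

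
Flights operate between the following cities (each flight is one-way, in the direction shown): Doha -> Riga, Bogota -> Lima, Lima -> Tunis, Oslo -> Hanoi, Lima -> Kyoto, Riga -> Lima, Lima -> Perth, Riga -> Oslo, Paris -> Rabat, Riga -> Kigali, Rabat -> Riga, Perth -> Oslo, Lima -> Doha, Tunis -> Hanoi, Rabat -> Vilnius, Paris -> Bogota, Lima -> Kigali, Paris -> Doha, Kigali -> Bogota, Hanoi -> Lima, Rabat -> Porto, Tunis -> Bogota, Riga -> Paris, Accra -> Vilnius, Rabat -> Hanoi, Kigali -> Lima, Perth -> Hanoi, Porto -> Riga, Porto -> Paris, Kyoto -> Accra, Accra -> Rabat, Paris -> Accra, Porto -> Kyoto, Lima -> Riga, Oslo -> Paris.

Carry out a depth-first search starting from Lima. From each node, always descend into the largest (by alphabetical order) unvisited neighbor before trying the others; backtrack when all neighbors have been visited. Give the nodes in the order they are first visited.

Visit Lima
Lima → Tunis
Tunis → Hanoi
Tunis → Bogota
Lima → Riga
Riga → Paris
Paris → Rabat
Rabat → Vilnius
Rabat → Porto
Porto → Kyoto
Kyoto → Accra
Paris → Doha
Riga → Oslo
Riga → Kigali
Lima → Perth

Lima, Tunis, Hanoi, Bogota, Riga, Paris, Rabat, Vilnius, Porto, Kyoto, Accra, Doha, Oslo, Kigali, Perth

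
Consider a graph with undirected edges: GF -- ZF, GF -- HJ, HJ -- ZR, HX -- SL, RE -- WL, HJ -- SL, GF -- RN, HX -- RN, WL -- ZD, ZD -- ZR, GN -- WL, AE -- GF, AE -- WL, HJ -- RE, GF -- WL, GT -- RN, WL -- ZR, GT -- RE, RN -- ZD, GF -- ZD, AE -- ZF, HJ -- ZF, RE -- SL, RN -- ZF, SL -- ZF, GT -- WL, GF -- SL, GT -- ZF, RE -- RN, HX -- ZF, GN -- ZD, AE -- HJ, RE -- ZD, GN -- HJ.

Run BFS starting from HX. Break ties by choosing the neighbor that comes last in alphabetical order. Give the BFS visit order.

HX → ZF → SL → RN → HJ → GT → GF → AE → RE → ZD → ZR → GN → WL

Visit HX; enqueue ZF, SL, RN → queue [ZF, SL, RN]
Visit ZF; enqueue HJ, GT, GF, AE → queue [SL, RN, HJ, GT, GF, AE]
Visit SL; enqueue RE → queue [RN, HJ, GT, GF, AE, RE]
Visit RN; enqueue ZD → queue [HJ, GT, GF, AE, RE, ZD]
Visit HJ; enqueue ZR, GN → queue [GT, GF, AE, RE, ZD, ZR, GN]
Visit GT; enqueue WL → queue [GF, AE, RE, ZD, ZR, GN, WL]
Visit GF → queue [AE, RE, ZD, ZR, GN, WL]
Visit AE → queue [RE, ZD, ZR, GN, WL]
Visit RE → queue [ZD, ZR, GN, WL]
Visit ZD → queue [ZR, GN, WL]
Visit ZR → queue [GN, WL]
Visit GN → queue [WL]
Visit WL → queue []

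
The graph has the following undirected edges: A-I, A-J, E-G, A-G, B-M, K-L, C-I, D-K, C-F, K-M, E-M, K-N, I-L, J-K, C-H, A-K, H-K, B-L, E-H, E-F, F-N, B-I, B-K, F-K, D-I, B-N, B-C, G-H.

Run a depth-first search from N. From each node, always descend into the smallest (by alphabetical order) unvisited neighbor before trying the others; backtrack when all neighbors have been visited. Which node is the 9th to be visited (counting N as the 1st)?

Visit N
N → B
B → C
C → F
F → E
E → G
G → A
A → I
I → D
D → K
K → H
K → J
K → L
K → M

Visit order: N, B, C, F, E, G, A, I, D, K, H, J, L, M

D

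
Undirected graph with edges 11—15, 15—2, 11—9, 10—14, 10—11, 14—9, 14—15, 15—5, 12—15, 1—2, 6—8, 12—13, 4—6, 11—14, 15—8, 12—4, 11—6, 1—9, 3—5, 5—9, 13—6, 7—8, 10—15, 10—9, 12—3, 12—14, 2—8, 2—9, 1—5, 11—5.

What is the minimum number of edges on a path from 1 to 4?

Level 0: 1
Level 1: 2, 5, 9
Level 2: 3, 8, 10, 11, 14, 15
Level 3: 6, 7, 12
Level 4: 4, 13
4 first appears at level 4.

4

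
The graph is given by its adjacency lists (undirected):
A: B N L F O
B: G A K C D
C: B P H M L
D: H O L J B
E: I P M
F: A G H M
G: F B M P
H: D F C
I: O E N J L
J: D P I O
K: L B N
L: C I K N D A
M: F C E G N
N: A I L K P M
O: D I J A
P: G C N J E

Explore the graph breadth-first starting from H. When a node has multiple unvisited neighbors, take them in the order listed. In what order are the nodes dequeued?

Visit H; enqueue D, F, C → queue [D, F, C]
Visit D; enqueue O, L, J, B → queue [F, C, O, L, J, B]
Visit F; enqueue A, G, M → queue [C, O, L, J, B, A, G, M]
Visit C; enqueue P → queue [O, L, J, B, A, G, M, P]
Visit O; enqueue I → queue [L, J, B, A, G, M, P, I]
Visit L; enqueue K, N → queue [J, B, A, G, M, P, I, K, N]
Visit J → queue [B, A, G, M, P, I, K, N]
Visit B → queue [A, G, M, P, I, K, N]
Visit A → queue [G, M, P, I, K, N]
Visit G → queue [M, P, I, K, N]
Visit M; enqueue E → queue [P, I, K, N, E]
Visit P → queue [I, K, N, E]
Visit I → queue [K, N, E]
Visit K → queue [N, E]
Visit N → queue [E]
Visit E → queue []

H → D → F → C → O → L → J → B → A → G → M → P → I → K → N → E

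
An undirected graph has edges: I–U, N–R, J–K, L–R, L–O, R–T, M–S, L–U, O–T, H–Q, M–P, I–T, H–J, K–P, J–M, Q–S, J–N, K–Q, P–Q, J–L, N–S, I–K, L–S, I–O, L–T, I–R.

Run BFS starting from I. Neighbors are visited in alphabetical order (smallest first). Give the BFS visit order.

I, K, O, R, T, U, J, P, Q, L, N, H, M, S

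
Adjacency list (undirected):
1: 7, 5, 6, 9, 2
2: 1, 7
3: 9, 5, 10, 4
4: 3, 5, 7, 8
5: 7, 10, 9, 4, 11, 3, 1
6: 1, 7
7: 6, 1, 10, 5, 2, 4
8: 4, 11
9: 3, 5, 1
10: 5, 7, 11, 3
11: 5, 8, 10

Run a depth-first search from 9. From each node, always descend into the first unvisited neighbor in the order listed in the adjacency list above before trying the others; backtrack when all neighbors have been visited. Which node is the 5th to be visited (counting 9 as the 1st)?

6

Visit 9
9 → 3
3 → 5
5 → 7
7 → 6
6 → 1
1 → 2
7 → 10
10 → 11
11 → 8
8 → 4

Visit order: 9, 3, 5, 7, 6, 1, 2, 10, 11, 8, 4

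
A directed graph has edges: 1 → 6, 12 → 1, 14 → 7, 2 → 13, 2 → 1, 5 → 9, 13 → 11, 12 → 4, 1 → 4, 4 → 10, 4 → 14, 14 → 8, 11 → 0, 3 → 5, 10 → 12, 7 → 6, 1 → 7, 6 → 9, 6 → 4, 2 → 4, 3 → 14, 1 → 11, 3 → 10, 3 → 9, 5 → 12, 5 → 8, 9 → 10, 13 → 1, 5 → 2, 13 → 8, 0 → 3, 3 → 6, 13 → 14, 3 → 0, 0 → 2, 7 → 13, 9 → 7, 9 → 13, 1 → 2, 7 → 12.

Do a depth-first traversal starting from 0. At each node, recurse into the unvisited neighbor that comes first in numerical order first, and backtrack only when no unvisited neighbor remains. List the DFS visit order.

0, 2, 1, 4, 10, 12, 14, 7, 6, 9, 13, 8, 11, 3, 5

Visit 0
0 → 2
2 → 1
1 → 4
4 → 10
10 → 12
4 → 14
14 → 7
7 → 6
6 → 9
9 → 13
13 → 8
13 → 11
0 → 3
3 → 5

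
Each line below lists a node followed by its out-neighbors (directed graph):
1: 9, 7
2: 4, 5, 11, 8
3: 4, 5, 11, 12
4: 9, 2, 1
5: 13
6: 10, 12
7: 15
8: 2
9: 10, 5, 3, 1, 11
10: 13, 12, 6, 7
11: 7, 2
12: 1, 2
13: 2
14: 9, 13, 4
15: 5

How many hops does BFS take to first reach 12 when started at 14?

Level 0: 14
Level 1: 4, 9, 13
Level 2: 1, 2, 3, 5, 10, 11
Level 3: 6, 7, 8, 12
Level 4: 15
12 first appears at level 3.

3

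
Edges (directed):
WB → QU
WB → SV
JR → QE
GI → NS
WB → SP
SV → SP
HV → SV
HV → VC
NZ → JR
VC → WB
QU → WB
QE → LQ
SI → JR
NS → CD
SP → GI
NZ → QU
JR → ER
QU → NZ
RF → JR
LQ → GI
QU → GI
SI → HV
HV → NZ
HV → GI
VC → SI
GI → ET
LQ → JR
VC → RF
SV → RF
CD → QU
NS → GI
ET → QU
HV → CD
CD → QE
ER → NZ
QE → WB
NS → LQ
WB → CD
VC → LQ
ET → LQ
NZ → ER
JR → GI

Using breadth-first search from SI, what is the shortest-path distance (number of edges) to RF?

Level 0: SI
Level 1: HV, JR
Level 2: CD, ER, GI, NZ, QE, SV, VC
Level 3: ET, LQ, NS, QU, RF, SP, WB
RF first appears at level 3.

3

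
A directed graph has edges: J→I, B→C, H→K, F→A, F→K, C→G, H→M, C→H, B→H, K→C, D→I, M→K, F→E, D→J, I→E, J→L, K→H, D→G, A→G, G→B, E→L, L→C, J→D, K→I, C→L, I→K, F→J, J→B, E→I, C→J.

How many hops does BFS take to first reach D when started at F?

2

Level 0: F
Level 1: A, E, J, K
Level 2: B, C, D, G, H, I, L
Level 3: M
D first appears at level 2.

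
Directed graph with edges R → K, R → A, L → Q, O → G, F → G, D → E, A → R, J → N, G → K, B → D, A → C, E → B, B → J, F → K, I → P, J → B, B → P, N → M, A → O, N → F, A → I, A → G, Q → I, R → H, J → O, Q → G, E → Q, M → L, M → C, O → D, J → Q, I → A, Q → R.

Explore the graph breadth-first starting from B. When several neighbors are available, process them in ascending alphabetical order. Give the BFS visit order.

B → D → J → P → E → N → O → Q → F → M → G → I → R → K → C → L → A → H

Visit B; enqueue D, J, P → queue [D, J, P]
Visit D; enqueue E → queue [J, P, E]
Visit J; enqueue N, O, Q → queue [P, E, N, O, Q]
Visit P → queue [E, N, O, Q]
Visit E → queue [N, O, Q]
Visit N; enqueue F, M → queue [O, Q, F, M]
Visit O; enqueue G → queue [Q, F, M, G]
Visit Q; enqueue I, R → queue [F, M, G, I, R]
Visit F; enqueue K → queue [M, G, I, R, K]
Visit M; enqueue C, L → queue [G, I, R, K, C, L]
Visit G → queue [I, R, K, C, L]
Visit I; enqueue A → queue [R, K, C, L, A]
Visit R; enqueue H → queue [K, C, L, A, H]
Visit K → queue [C, L, A, H]
Visit C → queue [L, A, H]
Visit L → queue [A, H]
Visit A → queue [H]
Visit H → queue []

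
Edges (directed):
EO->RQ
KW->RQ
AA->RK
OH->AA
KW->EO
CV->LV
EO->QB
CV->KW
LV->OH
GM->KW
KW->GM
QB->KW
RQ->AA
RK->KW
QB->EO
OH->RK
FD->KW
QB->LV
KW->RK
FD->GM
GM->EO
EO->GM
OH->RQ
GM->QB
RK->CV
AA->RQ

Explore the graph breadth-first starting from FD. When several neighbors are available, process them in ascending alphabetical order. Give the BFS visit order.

FD GM KW EO QB RK RQ LV CV AA OH

Visit FD; enqueue GM, KW → queue [GM, KW]
Visit GM; enqueue EO, QB → queue [KW, EO, QB]
Visit KW; enqueue RK, RQ → queue [EO, QB, RK, RQ]
Visit EO → queue [QB, RK, RQ]
Visit QB; enqueue LV → queue [RK, RQ, LV]
Visit RK; enqueue CV → queue [RQ, LV, CV]
Visit RQ; enqueue AA → queue [LV, CV, AA]
Visit LV; enqueue OH → queue [CV, AA, OH]
Visit CV → queue [AA, OH]
Visit AA → queue [OH]
Visit OH → queue []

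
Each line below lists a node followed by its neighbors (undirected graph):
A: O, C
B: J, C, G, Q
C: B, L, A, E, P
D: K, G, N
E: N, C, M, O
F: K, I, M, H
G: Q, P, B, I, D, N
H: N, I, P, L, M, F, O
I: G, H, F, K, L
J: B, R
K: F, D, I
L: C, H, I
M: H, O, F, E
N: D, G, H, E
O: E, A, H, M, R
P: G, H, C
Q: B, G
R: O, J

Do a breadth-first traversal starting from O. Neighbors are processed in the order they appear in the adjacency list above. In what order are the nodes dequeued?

Visit O; enqueue E, A, H, M, R → queue [E, A, H, M, R]
Visit E; enqueue N, C → queue [A, H, M, R, N, C]
Visit A → queue [H, M, R, N, C]
Visit H; enqueue I, P, L, F → queue [M, R, N, C, I, P, L, F]
Visit M → queue [R, N, C, I, P, L, F]
Visit R; enqueue J → queue [N, C, I, P, L, F, J]
Visit N; enqueue D, G → queue [C, I, P, L, F, J, D, G]
Visit C; enqueue B → queue [I, P, L, F, J, D, G, B]
Visit I; enqueue K → queue [P, L, F, J, D, G, B, K]
Visit P → queue [L, F, J, D, G, B, K]
Visit L → queue [F, J, D, G, B, K]
Visit F → queue [J, D, G, B, K]
Visit J → queue [D, G, B, K]
Visit D → queue [G, B, K]
Visit G; enqueue Q → queue [B, K, Q]
Visit B → queue [K, Q]
Visit K → queue [Q]
Visit Q → queue []

O -> E -> A -> H -> M -> R -> N -> C -> I -> P -> L -> F -> J -> D -> G -> B -> K -> Q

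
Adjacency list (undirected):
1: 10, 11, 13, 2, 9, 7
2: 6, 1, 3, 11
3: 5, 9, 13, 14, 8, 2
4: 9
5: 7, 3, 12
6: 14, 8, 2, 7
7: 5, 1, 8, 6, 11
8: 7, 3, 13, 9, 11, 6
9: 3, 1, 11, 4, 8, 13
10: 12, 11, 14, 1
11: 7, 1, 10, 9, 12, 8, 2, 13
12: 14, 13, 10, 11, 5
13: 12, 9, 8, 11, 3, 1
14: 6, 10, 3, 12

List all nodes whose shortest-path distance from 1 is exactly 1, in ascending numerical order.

2, 7, 9, 10, 11, 13

Level 0: 1
Level 1: 2, 7, 9, 10, 11, 13
Level 2: 3, 4, 5, 6, 8, 12, 14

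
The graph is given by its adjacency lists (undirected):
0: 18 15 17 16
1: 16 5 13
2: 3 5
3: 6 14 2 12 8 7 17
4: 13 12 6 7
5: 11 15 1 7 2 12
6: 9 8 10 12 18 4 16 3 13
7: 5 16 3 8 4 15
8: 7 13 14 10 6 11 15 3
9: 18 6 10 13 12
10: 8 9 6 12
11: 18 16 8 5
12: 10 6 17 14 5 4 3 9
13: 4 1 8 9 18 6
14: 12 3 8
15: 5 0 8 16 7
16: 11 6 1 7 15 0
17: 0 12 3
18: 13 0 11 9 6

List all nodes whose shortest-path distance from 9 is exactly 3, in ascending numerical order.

2, 7, 15

Level 0: 9
Level 1: 6, 10, 12, 13, 18
Level 2: 0, 1, 3, 4, 5, 8, 11, 14, 16, 17
Level 3: 2, 7, 15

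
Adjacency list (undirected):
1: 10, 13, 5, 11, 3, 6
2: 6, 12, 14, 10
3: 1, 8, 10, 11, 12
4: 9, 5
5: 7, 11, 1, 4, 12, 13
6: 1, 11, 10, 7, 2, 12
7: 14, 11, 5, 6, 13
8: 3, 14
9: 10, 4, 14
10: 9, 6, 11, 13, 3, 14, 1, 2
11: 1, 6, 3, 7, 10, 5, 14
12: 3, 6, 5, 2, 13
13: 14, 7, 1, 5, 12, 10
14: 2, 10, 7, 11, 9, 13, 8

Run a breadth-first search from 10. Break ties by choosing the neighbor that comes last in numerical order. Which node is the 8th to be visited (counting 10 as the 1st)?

2

Visit 10; enqueue 14, 13, 11, 9, 6, 3, 2, 1 → queue [14, 13, 11, 9, 6, 3, 2, 1]
Visit 14; enqueue 8, 7 → queue [13, 11, 9, 6, 3, 2, 1, 8, 7]
Visit 13; enqueue 12, 5 → queue [11, 9, 6, 3, 2, 1, 8, 7, 12, 5]
Visit 11 → queue [9, 6, 3, 2, 1, 8, 7, 12, 5]
Visit 9; enqueue 4 → queue [6, 3, 2, 1, 8, 7, 12, 5, 4]
Visit 6 → queue [3, 2, 1, 8, 7, 12, 5, 4]
Visit 3 → queue [2, 1, 8, 7, 12, 5, 4]
Visit 2 → queue [1, 8, 7, 12, 5, 4]
Visit 1 → queue [8, 7, 12, 5, 4]
Visit 8 → queue [7, 12, 5, 4]
Visit 7 → queue [12, 5, 4]
Visit 12 → queue [5, 4]
Visit 5 → queue [4]
Visit 4 → queue []

Visit order: 10, 14, 13, 11, 9, 6, 3, 2, 1, 8, 7, 12, 5, 4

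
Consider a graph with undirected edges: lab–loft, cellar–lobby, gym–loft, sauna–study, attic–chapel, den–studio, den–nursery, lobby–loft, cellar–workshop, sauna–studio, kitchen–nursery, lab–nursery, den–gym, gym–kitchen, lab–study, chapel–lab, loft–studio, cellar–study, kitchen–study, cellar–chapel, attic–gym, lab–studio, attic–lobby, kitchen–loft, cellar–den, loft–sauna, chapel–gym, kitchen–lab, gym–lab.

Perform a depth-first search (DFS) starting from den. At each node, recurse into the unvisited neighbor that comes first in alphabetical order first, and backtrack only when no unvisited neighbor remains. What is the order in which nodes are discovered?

den -> cellar -> chapel -> attic -> gym -> kitchen -> lab -> loft -> lobby -> sauna -> studio -> study -> nursery -> workshop

Visit den
den → cellar
cellar → chapel
chapel → attic
attic → gym
gym → kitchen
kitchen → lab
lab → loft
loft → lobby
loft → sauna
sauna → studio
sauna → study
lab → nursery
cellar → workshop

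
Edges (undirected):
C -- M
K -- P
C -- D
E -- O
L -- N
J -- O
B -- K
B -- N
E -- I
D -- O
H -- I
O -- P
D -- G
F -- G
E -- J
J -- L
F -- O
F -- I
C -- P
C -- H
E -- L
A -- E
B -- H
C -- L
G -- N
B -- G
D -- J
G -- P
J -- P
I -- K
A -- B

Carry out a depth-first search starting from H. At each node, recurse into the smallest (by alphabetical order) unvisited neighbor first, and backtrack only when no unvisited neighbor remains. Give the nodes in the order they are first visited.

H, B, A, E, I, F, G, D, C, L, J, O, P, K, N, M

Visit H
H → B
B → A
A → E
E → I
I → F
F → G
G → D
D → C
C → L
L → J
J → O
O → P
P → K
L → N
C → M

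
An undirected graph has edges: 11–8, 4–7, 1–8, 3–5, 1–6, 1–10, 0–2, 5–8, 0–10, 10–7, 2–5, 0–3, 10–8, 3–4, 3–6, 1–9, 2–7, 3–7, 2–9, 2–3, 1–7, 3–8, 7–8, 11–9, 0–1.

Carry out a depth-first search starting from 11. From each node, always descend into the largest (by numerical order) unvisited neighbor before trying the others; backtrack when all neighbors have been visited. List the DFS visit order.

11 -> 9 -> 2 -> 7 -> 10 -> 8 -> 5 -> 3 -> 6 -> 1 -> 0 -> 4

Visit 11
11 → 9
9 → 2
2 → 7
7 → 10
10 → 8
8 → 5
5 → 3
3 → 6
6 → 1
1 → 0
3 → 4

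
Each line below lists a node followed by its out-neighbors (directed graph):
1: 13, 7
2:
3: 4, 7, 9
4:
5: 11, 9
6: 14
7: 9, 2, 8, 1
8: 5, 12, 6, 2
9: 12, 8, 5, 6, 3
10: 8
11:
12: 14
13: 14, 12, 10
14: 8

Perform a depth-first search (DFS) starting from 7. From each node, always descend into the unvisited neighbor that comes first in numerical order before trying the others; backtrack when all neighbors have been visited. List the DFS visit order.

Visit 7
7 → 1
1 → 13
13 → 10
10 → 8
8 → 2
8 → 5
5 → 9
9 → 3
3 → 4
9 → 6
6 → 14
9 → 12
5 → 11

7, 1, 13, 10, 8, 2, 5, 9, 3, 4, 6, 14, 12, 11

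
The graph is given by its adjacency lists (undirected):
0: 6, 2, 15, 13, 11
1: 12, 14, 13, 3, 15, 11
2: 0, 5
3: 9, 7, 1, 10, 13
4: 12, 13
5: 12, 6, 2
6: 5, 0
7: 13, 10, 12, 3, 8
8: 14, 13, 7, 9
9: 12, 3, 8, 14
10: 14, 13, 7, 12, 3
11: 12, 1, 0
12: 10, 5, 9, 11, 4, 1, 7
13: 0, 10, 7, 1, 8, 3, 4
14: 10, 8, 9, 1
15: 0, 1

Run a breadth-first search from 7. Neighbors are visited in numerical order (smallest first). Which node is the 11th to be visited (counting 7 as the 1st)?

Visit 7; enqueue 3, 8, 10, 12, 13 → queue [3, 8, 10, 12, 13]
Visit 3; enqueue 1, 9 → queue [8, 10, 12, 13, 1, 9]
Visit 8; enqueue 14 → queue [10, 12, 13, 1, 9, 14]
Visit 10 → queue [12, 13, 1, 9, 14]
Visit 12; enqueue 4, 5, 11 → queue [13, 1, 9, 14, 4, 5, 11]
Visit 13; enqueue 0 → queue [1, 9, 14, 4, 5, 11, 0]
Visit 1; enqueue 15 → queue [9, 14, 4, 5, 11, 0, 15]
Visit 9 → queue [14, 4, 5, 11, 0, 15]
Visit 14 → queue [4, 5, 11, 0, 15]
Visit 4 → queue [5, 11, 0, 15]
Visit 5; enqueue 2, 6 → queue [11, 0, 15, 2, 6]
Visit 11 → queue [0, 15, 2, 6]
Visit 0 → queue [15, 2, 6]
Visit 15 → queue [2, 6]
Visit 2 → queue [6]
Visit 6 → queue []

Visit order: 7, 3, 8, 10, 12, 13, 1, 9, 14, 4, 5, 11, 0, 15, 2, 6

5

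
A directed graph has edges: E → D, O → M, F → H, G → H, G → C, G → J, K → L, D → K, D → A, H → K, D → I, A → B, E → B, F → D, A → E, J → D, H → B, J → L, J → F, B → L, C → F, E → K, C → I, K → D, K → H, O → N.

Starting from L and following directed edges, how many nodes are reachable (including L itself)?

BFS from L visits: L
Reachable nodes: 1 of 15 total.

1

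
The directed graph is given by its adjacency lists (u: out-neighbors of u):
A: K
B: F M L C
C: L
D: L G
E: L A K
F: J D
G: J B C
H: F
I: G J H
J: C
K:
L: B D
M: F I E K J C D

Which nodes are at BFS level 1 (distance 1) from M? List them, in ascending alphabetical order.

Level 0: M
Level 1: C, D, E, F, I, J, K
Level 2: A, G, H, L
Level 3: B

C, D, E, F, I, J, K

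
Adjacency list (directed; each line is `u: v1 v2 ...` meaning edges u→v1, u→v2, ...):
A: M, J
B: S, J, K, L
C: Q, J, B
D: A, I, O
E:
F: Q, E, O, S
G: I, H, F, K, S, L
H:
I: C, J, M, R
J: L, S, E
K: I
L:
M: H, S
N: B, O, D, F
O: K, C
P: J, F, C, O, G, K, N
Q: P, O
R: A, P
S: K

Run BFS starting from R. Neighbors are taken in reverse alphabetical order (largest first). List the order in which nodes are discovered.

R -> P -> A -> O -> N -> K -> J -> G -> F -> C -> M -> D -> B -> I -> S -> L -> E -> H -> Q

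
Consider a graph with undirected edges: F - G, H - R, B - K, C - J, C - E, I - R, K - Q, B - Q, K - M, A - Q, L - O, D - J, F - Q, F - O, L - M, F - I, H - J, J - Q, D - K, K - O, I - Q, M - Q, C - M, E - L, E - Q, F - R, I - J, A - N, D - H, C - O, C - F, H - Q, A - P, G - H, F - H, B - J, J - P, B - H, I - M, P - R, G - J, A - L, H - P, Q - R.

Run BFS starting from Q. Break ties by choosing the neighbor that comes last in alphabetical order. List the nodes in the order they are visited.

Q R M K J I H F E B A P L C O D G N

Visit Q; enqueue R, M, K, J, I, H, F, E, B, A → queue [R, M, K, J, I, H, F, E, B, A]
Visit R; enqueue P → queue [M, K, J, I, H, F, E, B, A, P]
Visit M; enqueue L, C → queue [K, J, I, H, F, E, B, A, P, L, C]
Visit K; enqueue O, D → queue [J, I, H, F, E, B, A, P, L, C, O, D]
Visit J; enqueue G → queue [I, H, F, E, B, A, P, L, C, O, D, G]
Visit I → queue [H, F, E, B, A, P, L, C, O, D, G]
Visit H → queue [F, E, B, A, P, L, C, O, D, G]
Visit F → queue [E, B, A, P, L, C, O, D, G]
Visit E → queue [B, A, P, L, C, O, D, G]
Visit B → queue [A, P, L, C, O, D, G]
Visit A; enqueue N → queue [P, L, C, O, D, G, N]
Visit P → queue [L, C, O, D, G, N]
Visit L → queue [C, O, D, G, N]
Visit C → queue [O, D, G, N]
Visit O → queue [D, G, N]
Visit D → queue [G, N]
Visit G → queue [N]
Visit N → queue []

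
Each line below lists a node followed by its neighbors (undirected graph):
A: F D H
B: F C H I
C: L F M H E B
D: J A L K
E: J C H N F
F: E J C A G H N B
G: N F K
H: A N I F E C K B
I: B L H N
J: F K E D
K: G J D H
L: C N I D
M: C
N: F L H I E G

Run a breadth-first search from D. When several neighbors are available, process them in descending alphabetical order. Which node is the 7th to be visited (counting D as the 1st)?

Visit D; enqueue L, K, J, A → queue [L, K, J, A]
Visit L; enqueue N, I, C → queue [K, J, A, N, I, C]
Visit K; enqueue H, G → queue [J, A, N, I, C, H, G]
Visit J; enqueue F, E → queue [A, N, I, C, H, G, F, E]
Visit A → queue [N, I, C, H, G, F, E]
Visit N → queue [I, C, H, G, F, E]
Visit I; enqueue B → queue [C, H, G, F, E, B]
Visit C; enqueue M → queue [H, G, F, E, B, M]
Visit H → queue [G, F, E, B, M]
Visit G → queue [F, E, B, M]
Visit F → queue [E, B, M]
Visit E → queue [B, M]
Visit B → queue [M]
Visit M → queue []

Visit order: D, L, K, J, A, N, I, C, H, G, F, E, B, M

I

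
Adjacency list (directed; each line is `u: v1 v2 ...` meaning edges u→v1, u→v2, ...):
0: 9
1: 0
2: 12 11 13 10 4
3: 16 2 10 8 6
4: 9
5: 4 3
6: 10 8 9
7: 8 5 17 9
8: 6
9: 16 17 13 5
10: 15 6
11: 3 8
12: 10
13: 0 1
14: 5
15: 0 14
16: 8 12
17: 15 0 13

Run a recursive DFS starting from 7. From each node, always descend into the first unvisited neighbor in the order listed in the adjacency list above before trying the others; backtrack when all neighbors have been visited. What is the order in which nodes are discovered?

7 8 6 10 15 0 9 16 12 17 13 1 5 4 3 2 11 14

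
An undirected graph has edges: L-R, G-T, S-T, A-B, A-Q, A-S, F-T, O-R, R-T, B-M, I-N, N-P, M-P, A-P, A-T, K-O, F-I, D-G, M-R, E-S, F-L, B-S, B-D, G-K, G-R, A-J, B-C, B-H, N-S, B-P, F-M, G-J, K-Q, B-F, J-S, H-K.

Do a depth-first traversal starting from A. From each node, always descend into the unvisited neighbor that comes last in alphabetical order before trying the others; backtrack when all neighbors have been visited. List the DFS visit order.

Visit A
A → T
T → S
S → N
N → P
P → M
M → R
R → O
O → K
K → Q
K → H
H → B
B → F
F → L
F → I
B → D
D → G
G → J
B → C
S → E

A T S N P M R O K Q H B F L I D G J C E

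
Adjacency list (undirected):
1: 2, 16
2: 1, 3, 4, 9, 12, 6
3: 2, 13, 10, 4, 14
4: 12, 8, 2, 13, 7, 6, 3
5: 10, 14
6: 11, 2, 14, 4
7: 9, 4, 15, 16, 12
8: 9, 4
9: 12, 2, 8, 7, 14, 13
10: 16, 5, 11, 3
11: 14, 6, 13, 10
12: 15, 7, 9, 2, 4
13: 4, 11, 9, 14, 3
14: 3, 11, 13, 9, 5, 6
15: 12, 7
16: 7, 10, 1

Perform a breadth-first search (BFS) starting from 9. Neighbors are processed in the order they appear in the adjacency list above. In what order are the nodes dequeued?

Visit 9; enqueue 12, 2, 8, 7, 14, 13 → queue [12, 2, 8, 7, 14, 13]
Visit 12; enqueue 15, 4 → queue [2, 8, 7, 14, 13, 15, 4]
Visit 2; enqueue 1, 3, 6 → queue [8, 7, 14, 13, 15, 4, 1, 3, 6]
Visit 8 → queue [7, 14, 13, 15, 4, 1, 3, 6]
Visit 7; enqueue 16 → queue [14, 13, 15, 4, 1, 3, 6, 16]
Visit 14; enqueue 11, 5 → queue [13, 15, 4, 1, 3, 6, 16, 11, 5]
Visit 13 → queue [15, 4, 1, 3, 6, 16, 11, 5]
Visit 15 → queue [4, 1, 3, 6, 16, 11, 5]
Visit 4 → queue [1, 3, 6, 16, 11, 5]
Visit 1 → queue [3, 6, 16, 11, 5]
Visit 3; enqueue 10 → queue [6, 16, 11, 5, 10]
Visit 6 → queue [16, 11, 5, 10]
Visit 16 → queue [11, 5, 10]
Visit 11 → queue [5, 10]
Visit 5 → queue [10]
Visit 10 → queue []

9 → 12 → 2 → 8 → 7 → 14 → 13 → 15 → 4 → 1 → 3 → 6 → 16 → 11 → 5 → 10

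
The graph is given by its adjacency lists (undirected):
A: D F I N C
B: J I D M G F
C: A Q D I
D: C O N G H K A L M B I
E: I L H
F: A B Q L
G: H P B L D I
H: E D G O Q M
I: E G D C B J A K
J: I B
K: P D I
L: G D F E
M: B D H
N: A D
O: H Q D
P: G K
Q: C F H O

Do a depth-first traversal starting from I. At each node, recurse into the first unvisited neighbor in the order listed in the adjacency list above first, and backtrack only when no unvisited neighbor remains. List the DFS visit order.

Visit I
I → E
E → L
L → G
G → H
H → D
D → C
C → A
A → F
F → B
B → J
B → M
F → Q
Q → O
A → N
D → K
K → P

I, E, L, G, H, D, C, A, F, B, J, M, Q, O, N, K, P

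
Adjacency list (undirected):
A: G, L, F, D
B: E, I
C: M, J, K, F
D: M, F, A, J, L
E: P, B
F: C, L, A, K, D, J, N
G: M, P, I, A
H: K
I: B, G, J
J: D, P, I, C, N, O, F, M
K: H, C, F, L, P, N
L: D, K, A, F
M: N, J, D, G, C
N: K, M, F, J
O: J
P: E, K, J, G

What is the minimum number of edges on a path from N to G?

Level 0: N
Level 1: F, J, K, M
Level 2: A, C, D, G, H, I, L, O, P
Level 3: B, E
G first appears at level 2.

2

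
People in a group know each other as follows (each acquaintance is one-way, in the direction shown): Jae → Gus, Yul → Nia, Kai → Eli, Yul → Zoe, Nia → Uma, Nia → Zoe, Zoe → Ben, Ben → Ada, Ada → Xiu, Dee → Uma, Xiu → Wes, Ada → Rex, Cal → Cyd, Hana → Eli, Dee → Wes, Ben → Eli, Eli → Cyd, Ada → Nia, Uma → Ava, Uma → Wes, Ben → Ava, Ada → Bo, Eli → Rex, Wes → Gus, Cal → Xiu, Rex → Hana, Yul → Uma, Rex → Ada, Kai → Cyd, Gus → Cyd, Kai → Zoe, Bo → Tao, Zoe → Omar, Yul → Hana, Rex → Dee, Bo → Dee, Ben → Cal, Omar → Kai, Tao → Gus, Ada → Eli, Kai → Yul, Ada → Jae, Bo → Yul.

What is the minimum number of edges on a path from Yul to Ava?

Level 0: Yul
Level 1: Hana, Nia, Uma, Zoe
Level 2: Ava, Ben, Eli, Omar, Wes
Level 3: Ada, Cal, Cyd, Gus, Kai, Rex
Level 4: Bo, Dee, Jae, Xiu
Level 5: Tao
Ava first appears at level 2.

2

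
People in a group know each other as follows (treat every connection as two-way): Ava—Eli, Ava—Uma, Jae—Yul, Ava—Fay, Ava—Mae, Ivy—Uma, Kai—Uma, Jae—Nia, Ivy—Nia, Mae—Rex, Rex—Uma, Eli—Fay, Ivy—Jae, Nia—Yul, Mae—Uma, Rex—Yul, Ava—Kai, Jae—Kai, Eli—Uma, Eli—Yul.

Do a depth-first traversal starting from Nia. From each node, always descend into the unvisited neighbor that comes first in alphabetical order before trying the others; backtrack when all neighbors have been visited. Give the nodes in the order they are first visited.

Nia -> Ivy -> Jae -> Kai -> Ava -> Eli -> Fay -> Uma -> Mae -> Rex -> Yul

Visit Nia
Nia → Ivy
Ivy → Jae
Jae → Kai
Kai → Ava
Ava → Eli
Eli → Fay
Eli → Uma
Uma → Mae
Mae → Rex
Rex → Yul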